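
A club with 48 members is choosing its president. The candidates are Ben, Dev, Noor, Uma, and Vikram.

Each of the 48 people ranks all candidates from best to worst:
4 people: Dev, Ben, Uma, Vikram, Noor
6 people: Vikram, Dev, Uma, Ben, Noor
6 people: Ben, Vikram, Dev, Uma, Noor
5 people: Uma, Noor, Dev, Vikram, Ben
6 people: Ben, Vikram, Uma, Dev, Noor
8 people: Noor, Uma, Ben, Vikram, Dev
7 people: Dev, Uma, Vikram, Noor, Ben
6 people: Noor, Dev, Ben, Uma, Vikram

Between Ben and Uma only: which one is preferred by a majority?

Uma

Ben is ranked above Uma on 22 ballots; Uma above Ben on 26.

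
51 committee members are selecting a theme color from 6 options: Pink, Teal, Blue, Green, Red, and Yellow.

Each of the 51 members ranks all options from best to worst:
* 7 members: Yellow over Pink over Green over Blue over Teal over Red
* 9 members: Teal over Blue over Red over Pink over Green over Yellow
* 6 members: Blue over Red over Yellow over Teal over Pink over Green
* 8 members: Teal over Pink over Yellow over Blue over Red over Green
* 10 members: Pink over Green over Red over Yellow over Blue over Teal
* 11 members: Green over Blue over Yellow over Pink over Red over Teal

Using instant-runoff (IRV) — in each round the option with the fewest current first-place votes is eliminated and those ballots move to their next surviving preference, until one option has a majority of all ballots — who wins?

Green

Round 1: Pink 10, Teal 17, Blue 6, Green 11, Red 0, Yellow 7. Red eliminated.
Round 2: Pink 10, Teal 17, Blue 6, Green 11, Yellow 7. Blue eliminated.
Round 3: Pink 10, Teal 17, Green 11, Yellow 13. Pink eliminated.
Round 4: Teal 17, Green 21, Yellow 13. Yellow eliminated.
Round 5: Teal 23, Green 28. Green has a majority (≥26).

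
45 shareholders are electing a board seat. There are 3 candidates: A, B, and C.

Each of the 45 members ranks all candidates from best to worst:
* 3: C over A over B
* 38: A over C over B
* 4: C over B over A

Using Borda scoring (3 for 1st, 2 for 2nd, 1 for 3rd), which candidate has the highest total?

A

A: 3×2 + 38×3 + 4×1 = 124
B: 3×1 + 38×1 + 4×2 = 49
C: 3×3 + 38×2 + 4×3 = 97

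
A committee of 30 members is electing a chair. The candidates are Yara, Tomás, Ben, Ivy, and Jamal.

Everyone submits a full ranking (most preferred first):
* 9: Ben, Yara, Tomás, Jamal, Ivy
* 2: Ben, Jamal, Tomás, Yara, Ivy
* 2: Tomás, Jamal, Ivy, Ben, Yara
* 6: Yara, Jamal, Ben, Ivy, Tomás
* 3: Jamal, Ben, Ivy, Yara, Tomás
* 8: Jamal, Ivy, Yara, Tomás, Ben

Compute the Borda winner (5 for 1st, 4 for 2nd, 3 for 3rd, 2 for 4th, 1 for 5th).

Yara: 9×4 + 2×2 + 2×1 + 6×5 + 3×2 + 8×3 = 102
Tomás: 9×3 + 2×3 + 2×5 + 6×1 + 3×1 + 8×2 = 68
Ben: 9×5 + 2×5 + 2×2 + 6×3 + 3×4 + 8×1 = 97
Ivy: 9×1 + 2×1 + 2×3 + 6×2 + 3×3 + 8×4 = 70
Jamal: 9×2 + 2×4 + 2×4 + 6×4 + 3×5 + 8×5 = 113

Jamal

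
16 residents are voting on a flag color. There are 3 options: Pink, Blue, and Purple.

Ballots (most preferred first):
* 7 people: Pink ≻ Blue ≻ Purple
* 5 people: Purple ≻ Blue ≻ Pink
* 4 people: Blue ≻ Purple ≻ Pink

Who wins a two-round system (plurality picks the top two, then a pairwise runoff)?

Purple

Round 1 first-place votes: Pink 7, Blue 4, Purple 5. Pink and Purple advance.
Runoff: Pink is ranked above Purple on 7 ballots, Purple above Pink on 9.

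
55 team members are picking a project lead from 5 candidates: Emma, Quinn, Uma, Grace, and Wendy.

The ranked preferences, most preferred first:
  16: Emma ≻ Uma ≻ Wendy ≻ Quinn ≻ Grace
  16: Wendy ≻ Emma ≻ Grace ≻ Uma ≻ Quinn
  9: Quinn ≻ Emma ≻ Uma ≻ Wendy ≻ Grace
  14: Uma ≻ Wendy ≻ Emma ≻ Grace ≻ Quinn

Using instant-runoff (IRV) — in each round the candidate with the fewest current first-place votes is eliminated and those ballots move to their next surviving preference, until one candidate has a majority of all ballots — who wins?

Wendy

Round 1: Emma 16, Quinn 9, Uma 14, Grace 0, Wendy 16. Grace eliminated.
Round 2: Emma 16, Quinn 9, Uma 14, Wendy 16. Quinn eliminated.
Round 3: Emma 25, Uma 14, Wendy 16. Uma eliminated.
Round 4: Emma 25, Wendy 30. Wendy has a majority (≥28).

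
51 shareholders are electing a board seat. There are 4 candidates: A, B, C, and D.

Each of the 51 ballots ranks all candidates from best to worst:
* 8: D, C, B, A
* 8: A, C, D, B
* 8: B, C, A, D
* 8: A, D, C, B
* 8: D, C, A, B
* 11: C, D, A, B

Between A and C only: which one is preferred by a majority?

C

A is ranked above C on 16 ballots; C above A on 35.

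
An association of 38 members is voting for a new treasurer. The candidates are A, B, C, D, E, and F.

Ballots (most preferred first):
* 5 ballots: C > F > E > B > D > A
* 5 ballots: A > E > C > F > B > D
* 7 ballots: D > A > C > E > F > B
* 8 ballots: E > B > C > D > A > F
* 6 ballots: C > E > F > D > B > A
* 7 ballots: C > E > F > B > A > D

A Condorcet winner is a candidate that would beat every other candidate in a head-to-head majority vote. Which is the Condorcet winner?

C

C vs A: 26–12
C vs B: 30–8
C vs D: 31–7
C vs E: 25–13
C vs F: 38–0
C beats every other candidate.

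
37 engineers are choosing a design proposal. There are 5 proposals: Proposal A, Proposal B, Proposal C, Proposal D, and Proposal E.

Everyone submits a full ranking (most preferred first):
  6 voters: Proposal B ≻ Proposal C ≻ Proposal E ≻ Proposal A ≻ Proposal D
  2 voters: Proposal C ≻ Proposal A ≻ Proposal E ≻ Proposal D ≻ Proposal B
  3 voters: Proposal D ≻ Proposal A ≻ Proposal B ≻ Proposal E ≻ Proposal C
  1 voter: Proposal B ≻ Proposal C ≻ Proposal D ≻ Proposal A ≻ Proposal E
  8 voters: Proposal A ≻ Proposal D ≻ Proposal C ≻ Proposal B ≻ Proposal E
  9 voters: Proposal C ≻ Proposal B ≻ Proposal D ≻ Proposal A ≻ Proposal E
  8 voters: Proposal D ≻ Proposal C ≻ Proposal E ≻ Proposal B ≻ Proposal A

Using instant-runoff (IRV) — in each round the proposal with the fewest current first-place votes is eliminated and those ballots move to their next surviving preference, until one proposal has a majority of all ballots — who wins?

Round 1: Proposal A 8, Proposal B 7, Proposal C 11, Proposal D 11, Proposal E 0. Proposal E eliminated.
Round 2: Proposal A 8, Proposal B 7, Proposal C 11, Proposal D 11. Proposal B eliminated.
Round 3: Proposal A 8, Proposal C 18, Proposal D 11. Proposal A eliminated.
Round 4: Proposal C 18, Proposal D 19. Proposal D has a majority (≥19).

Proposal D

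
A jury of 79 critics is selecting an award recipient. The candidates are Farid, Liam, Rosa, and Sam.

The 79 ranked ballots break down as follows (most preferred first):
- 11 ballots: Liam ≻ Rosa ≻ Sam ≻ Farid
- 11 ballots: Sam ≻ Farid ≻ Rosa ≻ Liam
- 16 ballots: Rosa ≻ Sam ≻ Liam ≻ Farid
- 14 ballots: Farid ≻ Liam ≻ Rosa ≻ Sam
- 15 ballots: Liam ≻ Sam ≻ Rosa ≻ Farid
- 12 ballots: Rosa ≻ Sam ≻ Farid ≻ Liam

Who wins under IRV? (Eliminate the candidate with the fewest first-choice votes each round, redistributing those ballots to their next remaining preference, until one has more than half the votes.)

Liam

Round 1: Farid 14, Liam 26, Rosa 28, Sam 11. Sam eliminated.
Round 2: Farid 25, Liam 26, Rosa 28. Farid eliminated.
Round 3: Liam 40, Rosa 39. Liam has a majority (≥40).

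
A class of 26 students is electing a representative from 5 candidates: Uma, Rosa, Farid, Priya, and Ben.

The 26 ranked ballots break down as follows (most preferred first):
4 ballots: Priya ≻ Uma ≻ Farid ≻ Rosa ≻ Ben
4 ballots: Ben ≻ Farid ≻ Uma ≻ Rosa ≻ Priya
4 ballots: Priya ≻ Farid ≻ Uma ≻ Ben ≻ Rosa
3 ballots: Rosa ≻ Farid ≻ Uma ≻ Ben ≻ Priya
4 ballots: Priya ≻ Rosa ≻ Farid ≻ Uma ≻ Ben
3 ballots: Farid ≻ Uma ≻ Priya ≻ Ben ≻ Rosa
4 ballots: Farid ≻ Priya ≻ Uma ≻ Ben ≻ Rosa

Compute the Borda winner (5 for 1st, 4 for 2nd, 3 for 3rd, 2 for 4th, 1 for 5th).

Uma: 4×4 + 4×3 + 4×3 + 3×3 + 4×2 + 3×4 + 4×3 = 81
Rosa: 4×2 + 4×2 + 4×1 + 3×5 + 4×4 + 3×1 + 4×1 = 58
Farid: 4×3 + 4×4 + 4×4 + 3×4 + 4×3 + 3×5 + 4×5 = 103
Priya: 4×5 + 4×1 + 4×5 + 3×1 + 4×5 + 3×3 + 4×4 = 92
Ben: 4×1 + 4×5 + 4×2 + 3×2 + 4×1 + 3×2 + 4×2 = 56

Farid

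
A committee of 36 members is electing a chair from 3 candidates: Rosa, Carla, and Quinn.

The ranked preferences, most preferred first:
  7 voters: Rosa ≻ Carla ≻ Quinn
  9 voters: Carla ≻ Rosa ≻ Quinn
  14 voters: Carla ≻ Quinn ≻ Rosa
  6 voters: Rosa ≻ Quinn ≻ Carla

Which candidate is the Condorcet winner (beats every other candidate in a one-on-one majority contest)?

Carla vs Rosa: 23–13
Carla vs Quinn: 30–6
Carla beats every other candidate.

Carla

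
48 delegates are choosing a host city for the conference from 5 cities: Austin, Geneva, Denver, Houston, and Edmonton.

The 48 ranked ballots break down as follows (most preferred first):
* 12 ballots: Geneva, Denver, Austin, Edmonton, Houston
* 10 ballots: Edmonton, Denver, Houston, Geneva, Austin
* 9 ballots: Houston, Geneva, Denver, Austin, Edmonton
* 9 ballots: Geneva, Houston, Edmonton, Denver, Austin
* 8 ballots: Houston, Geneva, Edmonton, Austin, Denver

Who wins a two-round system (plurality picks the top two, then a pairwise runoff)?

Round 1 first-place votes: Austin 0, Geneva 21, Denver 0, Houston 17, Edmonton 10. Geneva and Houston advance.
Runoff: Geneva is ranked above Houston on 21 ballots, Houston above Geneva on 27.

Houston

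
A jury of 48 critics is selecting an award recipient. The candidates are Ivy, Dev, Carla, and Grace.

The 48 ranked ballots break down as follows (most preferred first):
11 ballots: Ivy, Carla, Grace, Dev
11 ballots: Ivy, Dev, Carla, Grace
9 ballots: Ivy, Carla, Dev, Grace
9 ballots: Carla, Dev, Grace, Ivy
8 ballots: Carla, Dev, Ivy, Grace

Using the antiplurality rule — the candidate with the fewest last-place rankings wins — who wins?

Carla

Last-place votes: Ivy 9, Dev 11, Carla 0, Grace 28.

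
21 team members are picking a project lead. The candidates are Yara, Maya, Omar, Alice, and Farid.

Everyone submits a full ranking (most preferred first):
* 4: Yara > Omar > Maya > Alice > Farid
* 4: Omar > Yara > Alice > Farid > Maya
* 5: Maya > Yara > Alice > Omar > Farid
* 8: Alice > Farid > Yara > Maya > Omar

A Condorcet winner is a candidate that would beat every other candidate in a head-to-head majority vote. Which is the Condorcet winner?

Yara vs Maya: 16–5
Yara vs Omar: 17–4
Yara vs Alice: 13–8
Yara vs Farid: 13–8
Yara beats every other candidate.

Yara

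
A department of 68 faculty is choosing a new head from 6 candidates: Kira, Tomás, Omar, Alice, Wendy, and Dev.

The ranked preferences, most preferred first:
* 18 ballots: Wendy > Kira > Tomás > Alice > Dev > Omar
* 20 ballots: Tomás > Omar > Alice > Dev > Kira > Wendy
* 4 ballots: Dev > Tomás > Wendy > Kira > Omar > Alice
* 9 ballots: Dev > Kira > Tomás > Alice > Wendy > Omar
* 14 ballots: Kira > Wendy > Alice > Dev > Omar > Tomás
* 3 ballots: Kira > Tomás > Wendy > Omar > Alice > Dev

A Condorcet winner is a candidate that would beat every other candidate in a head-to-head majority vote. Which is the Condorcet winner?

Kira

Kira vs Tomás: 44–24
Kira vs Omar: 48–20
Kira vs Alice: 48–20
Kira vs Wendy: 46–22
Kira vs Dev: 35–33
Kira beats every other candidate.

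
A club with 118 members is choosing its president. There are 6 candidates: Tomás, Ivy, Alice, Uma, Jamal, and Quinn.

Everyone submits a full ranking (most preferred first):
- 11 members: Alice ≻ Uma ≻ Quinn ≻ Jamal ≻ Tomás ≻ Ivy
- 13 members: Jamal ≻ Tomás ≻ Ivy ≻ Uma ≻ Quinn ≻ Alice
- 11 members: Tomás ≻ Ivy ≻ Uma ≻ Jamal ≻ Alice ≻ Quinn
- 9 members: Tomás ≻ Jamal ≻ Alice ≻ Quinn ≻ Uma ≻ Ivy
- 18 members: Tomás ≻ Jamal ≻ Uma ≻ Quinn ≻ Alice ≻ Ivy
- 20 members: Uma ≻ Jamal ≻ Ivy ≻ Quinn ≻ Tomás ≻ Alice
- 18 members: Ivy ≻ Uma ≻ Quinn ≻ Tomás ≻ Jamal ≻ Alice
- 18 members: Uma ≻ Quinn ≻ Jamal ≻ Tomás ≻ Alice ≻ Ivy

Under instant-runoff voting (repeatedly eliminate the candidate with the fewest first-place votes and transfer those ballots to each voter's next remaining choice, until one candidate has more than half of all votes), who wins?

Round 1: Tomás 38, Ivy 18, Alice 11, Uma 38, Jamal 13, Quinn 0. Quinn eliminated.
Round 2: Tomás 38, Ivy 18, Alice 11, Uma 38, Jamal 13. Alice eliminated.
Round 3: Tomás 38, Ivy 18, Uma 49, Jamal 13. Jamal eliminated.
Round 4: Tomás 51, Ivy 18, Uma 49. Ivy eliminated.
Round 5: Tomás 51, Uma 67. Uma has a majority (≥60).

Uma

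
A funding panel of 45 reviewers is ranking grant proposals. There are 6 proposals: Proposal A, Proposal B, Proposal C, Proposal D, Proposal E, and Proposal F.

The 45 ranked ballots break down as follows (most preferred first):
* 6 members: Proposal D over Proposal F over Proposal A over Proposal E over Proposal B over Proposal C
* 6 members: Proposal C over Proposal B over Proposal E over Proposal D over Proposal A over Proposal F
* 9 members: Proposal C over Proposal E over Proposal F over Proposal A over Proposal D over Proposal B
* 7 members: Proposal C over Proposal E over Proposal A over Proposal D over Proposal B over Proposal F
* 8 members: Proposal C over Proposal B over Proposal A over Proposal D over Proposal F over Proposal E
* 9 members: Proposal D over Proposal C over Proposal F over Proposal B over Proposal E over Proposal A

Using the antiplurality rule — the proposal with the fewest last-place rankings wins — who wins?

Proposal D

Last-place votes: Proposal A 9, Proposal B 9, Proposal C 6, Proposal D 0, Proposal E 8, Proposal F 13.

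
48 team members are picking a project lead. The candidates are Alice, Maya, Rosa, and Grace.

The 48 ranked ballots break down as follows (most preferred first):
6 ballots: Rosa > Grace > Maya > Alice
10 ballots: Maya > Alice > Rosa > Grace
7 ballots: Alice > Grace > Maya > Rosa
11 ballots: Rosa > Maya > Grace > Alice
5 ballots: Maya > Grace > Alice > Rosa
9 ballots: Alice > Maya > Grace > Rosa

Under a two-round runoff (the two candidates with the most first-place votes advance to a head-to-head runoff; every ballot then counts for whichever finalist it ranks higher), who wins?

Alice

Round 1 first-place votes: Alice 16, Maya 15, Rosa 17, Grace 0. Rosa and Alice advance.
Runoff: Rosa is ranked above Alice on 17 ballots, Alice above Rosa on 31.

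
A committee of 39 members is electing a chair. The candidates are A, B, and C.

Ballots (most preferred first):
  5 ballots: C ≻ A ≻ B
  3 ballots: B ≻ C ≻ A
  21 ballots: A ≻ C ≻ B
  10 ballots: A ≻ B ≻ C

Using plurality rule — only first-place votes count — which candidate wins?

A

First-place votes: A 31, B 3, C 5.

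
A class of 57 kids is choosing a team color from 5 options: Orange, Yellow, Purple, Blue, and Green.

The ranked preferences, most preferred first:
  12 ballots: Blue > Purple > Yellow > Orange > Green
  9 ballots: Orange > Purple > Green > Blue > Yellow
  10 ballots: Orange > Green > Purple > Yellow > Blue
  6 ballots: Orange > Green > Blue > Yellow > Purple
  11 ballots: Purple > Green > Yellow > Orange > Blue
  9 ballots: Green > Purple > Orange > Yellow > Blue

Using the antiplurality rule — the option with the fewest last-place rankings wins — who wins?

Last-place votes: Orange 0, Yellow 9, Purple 6, Blue 30, Green 12.

Orange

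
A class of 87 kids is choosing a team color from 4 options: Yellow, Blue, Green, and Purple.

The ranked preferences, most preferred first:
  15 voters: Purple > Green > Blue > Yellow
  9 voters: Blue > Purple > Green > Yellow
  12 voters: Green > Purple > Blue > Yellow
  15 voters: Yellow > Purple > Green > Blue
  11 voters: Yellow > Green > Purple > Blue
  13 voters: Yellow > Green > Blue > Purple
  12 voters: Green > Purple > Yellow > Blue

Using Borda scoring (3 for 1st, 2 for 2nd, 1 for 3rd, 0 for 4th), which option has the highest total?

Yellow: 15×0 + 9×0 + 12×0 + 15×3 + 11×3 + 13×3 + 12×1 = 129
Blue: 15×1 + 9×3 + 12×1 + 15×0 + 11×0 + 13×1 + 12×0 = 67
Green: 15×2 + 9×1 + 12×3 + 15×1 + 11×2 + 13×2 + 12×3 = 174
Purple: 15×3 + 9×2 + 12×2 + 15×2 + 11×1 + 13×0 + 12×2 = 152

Green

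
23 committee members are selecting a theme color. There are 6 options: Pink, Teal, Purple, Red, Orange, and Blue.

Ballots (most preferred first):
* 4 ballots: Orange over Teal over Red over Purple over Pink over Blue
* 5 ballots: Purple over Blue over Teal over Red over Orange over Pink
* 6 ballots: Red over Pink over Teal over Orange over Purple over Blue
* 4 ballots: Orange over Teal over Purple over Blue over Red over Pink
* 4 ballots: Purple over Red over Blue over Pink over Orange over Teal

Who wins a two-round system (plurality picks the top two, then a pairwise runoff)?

Orange

Round 1 first-place votes: Pink 0, Teal 0, Purple 9, Red 6, Orange 8, Blue 0. Purple and Orange advance.
Runoff: Purple is ranked above Orange on 9 ballots, Orange above Purple on 14.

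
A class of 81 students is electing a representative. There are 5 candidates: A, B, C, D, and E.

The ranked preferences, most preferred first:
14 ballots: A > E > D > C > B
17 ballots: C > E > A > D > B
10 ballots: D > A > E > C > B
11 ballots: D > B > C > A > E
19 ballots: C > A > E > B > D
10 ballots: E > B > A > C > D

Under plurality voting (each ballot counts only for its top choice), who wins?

C

First-place votes: A 14, B 0, C 36, D 21, E 10.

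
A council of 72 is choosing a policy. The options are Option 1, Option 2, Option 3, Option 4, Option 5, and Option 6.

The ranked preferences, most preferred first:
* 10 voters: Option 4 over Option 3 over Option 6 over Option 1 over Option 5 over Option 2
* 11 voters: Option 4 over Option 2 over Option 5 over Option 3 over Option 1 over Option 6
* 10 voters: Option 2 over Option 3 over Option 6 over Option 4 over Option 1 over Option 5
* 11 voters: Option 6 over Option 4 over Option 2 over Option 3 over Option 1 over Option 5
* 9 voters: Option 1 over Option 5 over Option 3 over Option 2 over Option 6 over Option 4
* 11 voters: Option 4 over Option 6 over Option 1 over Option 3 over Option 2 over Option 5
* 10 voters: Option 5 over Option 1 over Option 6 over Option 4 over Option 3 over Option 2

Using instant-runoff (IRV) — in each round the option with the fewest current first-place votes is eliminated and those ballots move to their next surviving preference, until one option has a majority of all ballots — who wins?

Option 6

Round 1: Option 1 9, Option 2 10, Option 3 0, Option 4 32, Option 5 10, Option 6 11. Option 3 eliminated.
Round 2: Option 1 9, Option 2 10, Option 4 32, Option 5 10, Option 6 11. Option 1 eliminated.
Round 3: Option 2 10, Option 4 32, Option 5 19, Option 6 11. Option 2 eliminated.
Round 4: Option 4 32, Option 5 19, Option 6 21. Option 5 eliminated.
Round 5: Option 4 32, Option 6 40. Option 6 has a majority (≥37).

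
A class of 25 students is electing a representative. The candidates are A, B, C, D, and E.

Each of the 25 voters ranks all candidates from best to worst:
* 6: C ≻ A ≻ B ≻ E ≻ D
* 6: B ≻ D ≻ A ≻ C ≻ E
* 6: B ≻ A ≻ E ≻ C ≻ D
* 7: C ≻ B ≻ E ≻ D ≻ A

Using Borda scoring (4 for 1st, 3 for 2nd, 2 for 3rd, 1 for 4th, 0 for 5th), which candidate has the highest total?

B

A: 6×3 + 6×2 + 6×3 + 7×0 = 48
B: 6×2 + 6×4 + 6×4 + 7×3 = 81
C: 6×4 + 6×1 + 6×1 + 7×4 = 64
D: 6×0 + 6×3 + 6×0 + 7×1 = 25
E: 6×1 + 6×0 + 6×2 + 7×2 = 32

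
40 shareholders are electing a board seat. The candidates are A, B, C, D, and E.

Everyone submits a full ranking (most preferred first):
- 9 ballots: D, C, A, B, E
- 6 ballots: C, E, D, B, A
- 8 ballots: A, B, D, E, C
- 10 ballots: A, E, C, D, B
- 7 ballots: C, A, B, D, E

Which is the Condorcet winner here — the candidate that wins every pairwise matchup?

C vs A: 22–18
C vs B: 32–8
C vs D: 23–17
C vs E: 22–18
C beats every other candidate.

C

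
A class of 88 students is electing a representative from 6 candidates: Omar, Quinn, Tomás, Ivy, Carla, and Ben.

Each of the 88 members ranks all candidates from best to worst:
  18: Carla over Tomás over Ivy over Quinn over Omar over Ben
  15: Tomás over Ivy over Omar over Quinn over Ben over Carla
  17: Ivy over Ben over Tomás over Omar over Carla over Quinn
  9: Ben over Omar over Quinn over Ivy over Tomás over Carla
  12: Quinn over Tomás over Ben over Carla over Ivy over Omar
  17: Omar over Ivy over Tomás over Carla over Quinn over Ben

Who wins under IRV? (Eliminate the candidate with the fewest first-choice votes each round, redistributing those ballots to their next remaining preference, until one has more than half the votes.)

Tomás

Round 1: Omar 17, Quinn 12, Tomás 15, Ivy 17, Carla 18, Ben 9. Ben eliminated.
Round 2: Omar 26, Quinn 12, Tomás 15, Ivy 17, Carla 18. Quinn eliminated.
Round 3: Omar 26, Tomás 27, Ivy 17, Carla 18. Ivy eliminated.
Round 4: Omar 26, Tomás 44, Carla 18. Carla eliminated.
Round 5: Omar 26, Tomás 62. Tomás has a majority (≥45).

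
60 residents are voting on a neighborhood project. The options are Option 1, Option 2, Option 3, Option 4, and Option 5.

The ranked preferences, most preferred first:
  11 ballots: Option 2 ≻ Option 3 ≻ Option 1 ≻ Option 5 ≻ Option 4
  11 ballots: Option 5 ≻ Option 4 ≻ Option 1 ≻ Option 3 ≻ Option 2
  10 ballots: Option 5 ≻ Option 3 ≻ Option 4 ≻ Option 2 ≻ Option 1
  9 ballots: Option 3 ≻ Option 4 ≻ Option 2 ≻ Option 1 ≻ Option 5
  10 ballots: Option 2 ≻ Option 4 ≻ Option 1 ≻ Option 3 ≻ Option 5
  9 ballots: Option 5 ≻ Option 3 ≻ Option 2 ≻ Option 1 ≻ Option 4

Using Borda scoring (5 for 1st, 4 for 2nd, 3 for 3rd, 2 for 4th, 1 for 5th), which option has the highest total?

Option 3

Option 1: 11×3 + 11×3 + 10×1 + 9×2 + 10×3 + 9×2 = 142
Option 2: 11×5 + 11×1 + 10×2 + 9×3 + 10×5 + 9×3 = 190
Option 3: 11×4 + 11×2 + 10×4 + 9×5 + 10×2 + 9×4 = 207
Option 4: 11×1 + 11×4 + 10×3 + 9×4 + 10×4 + 9×1 = 170
Option 5: 11×2 + 11×5 + 10×5 + 9×1 + 10×1 + 9×5 = 191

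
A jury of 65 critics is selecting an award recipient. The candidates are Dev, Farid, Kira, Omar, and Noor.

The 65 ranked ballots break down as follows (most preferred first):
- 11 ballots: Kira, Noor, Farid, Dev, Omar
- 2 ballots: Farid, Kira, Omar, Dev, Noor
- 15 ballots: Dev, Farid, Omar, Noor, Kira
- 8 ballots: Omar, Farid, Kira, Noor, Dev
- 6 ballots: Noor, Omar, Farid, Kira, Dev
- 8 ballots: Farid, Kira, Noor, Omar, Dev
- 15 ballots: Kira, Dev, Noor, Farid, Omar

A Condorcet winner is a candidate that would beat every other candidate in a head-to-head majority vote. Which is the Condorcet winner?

Farid vs Dev: 35–30
Farid vs Kira: 39–26
Farid vs Omar: 51–14
Farid vs Noor: 33–32
Farid beats every other candidate.

Farid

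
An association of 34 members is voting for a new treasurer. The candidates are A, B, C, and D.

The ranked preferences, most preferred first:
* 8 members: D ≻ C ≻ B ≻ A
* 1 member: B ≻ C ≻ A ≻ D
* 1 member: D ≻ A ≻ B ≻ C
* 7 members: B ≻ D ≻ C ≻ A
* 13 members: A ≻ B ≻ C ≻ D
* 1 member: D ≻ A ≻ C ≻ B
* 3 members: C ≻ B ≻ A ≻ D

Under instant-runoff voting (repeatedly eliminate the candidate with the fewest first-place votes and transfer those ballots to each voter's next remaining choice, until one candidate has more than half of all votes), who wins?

B

Round 1: A 13, B 8, C 3, D 10. C eliminated.
Round 2: A 13, B 11, D 10. D eliminated.
Round 3: A 15, B 19. B has a majority (≥18).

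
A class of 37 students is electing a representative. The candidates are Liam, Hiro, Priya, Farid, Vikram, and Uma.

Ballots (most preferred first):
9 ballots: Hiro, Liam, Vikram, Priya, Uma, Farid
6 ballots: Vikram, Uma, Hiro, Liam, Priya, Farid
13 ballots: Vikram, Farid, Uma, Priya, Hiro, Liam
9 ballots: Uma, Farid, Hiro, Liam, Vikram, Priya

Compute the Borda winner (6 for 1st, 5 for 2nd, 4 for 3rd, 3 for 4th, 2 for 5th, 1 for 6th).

Liam: 9×5 + 6×3 + 13×1 + 9×3 = 103
Hiro: 9×6 + 6×4 + 13×2 + 9×4 = 140
Priya: 9×3 + 6×2 + 13×3 + 9×1 = 87
Farid: 9×1 + 6×1 + 13×5 + 9×5 = 125
Vikram: 9×4 + 6×6 + 13×6 + 9×2 = 168
Uma: 9×2 + 6×5 + 13×4 + 9×6 = 154

Vikram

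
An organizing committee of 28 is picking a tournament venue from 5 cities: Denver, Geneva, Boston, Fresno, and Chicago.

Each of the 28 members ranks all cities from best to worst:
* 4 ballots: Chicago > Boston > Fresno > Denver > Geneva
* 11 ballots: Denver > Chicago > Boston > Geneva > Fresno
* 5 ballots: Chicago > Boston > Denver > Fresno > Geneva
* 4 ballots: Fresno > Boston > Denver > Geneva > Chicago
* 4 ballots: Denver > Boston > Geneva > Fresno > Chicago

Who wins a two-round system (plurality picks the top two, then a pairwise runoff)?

Denver

Round 1 first-place votes: Denver 15, Geneva 0, Boston 0, Fresno 4, Chicago 9. Denver and Chicago advance.
Runoff: Denver is ranked above Chicago on 19 ballots, Chicago above Denver on 9.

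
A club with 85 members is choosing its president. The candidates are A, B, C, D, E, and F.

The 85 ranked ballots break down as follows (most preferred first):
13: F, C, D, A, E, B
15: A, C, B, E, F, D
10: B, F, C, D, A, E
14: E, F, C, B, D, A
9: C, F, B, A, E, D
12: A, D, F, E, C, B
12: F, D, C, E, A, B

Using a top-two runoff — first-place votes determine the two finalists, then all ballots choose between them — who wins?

F

Round 1 first-place votes: A 27, B 10, C 9, D 0, E 14, F 25. A and F advance.
Runoff: A is ranked above F on 27 ballots, F above A on 58.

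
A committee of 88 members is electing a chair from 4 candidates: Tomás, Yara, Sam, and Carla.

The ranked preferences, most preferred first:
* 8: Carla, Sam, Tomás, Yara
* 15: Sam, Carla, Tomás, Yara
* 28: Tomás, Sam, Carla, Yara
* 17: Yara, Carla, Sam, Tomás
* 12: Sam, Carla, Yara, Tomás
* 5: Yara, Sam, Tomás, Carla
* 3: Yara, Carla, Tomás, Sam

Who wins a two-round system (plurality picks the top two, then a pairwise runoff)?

Round 1 first-place votes: Tomás 28, Yara 25, Sam 27, Carla 8. Tomás and Sam advance.
Runoff: Tomás is ranked above Sam on 31 ballots, Sam above Tomás on 57.

Sam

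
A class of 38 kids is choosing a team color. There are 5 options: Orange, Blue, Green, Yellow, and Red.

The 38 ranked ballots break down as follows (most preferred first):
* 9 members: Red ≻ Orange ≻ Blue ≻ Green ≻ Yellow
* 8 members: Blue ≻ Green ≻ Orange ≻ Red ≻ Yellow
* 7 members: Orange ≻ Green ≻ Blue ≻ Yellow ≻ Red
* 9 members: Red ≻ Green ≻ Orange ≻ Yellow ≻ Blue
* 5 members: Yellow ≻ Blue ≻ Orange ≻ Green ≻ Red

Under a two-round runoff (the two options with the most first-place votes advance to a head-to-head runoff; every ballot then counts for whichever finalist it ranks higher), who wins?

Blue

Round 1 first-place votes: Orange 7, Blue 8, Green 0, Yellow 5, Red 18. Red and Blue advance.
Runoff: Red is ranked above Blue on 18 ballots, Blue above Red on 20.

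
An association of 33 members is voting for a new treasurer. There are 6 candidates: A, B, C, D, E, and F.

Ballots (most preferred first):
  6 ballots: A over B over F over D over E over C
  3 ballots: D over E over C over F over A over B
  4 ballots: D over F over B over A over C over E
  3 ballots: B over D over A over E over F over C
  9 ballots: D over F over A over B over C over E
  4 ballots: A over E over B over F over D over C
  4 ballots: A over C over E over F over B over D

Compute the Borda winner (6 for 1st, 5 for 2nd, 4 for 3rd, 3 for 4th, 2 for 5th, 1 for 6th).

A: 6×6 + 3×2 + 4×3 + 3×4 + 9×4 + 4×6 + 4×6 = 150
B: 6×5 + 3×1 + 4×4 + 3×6 + 9×3 + 4×4 + 4×2 = 118
C: 6×1 + 3×4 + 4×2 + 3×1 + 9×2 + 4×1 + 4×5 = 71
D: 6×3 + 3×6 + 4×6 + 3×5 + 9×6 + 4×2 + 4×1 = 141
E: 6×2 + 3×5 + 4×1 + 3×3 + 9×1 + 4×5 + 4×4 = 85
F: 6×4 + 3×3 + 4×5 + 3×2 + 9×5 + 4×3 + 4×3 = 128

A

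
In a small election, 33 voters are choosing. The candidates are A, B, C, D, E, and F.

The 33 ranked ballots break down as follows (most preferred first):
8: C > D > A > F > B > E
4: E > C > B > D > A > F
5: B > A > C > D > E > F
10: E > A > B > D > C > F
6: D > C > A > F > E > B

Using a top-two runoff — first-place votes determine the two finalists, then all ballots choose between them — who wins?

C

Round 1 first-place votes: A 0, B 5, C 8, D 6, E 14, F 0. E and C advance.
Runoff: E is ranked above C on 14 ballots, C above E on 19.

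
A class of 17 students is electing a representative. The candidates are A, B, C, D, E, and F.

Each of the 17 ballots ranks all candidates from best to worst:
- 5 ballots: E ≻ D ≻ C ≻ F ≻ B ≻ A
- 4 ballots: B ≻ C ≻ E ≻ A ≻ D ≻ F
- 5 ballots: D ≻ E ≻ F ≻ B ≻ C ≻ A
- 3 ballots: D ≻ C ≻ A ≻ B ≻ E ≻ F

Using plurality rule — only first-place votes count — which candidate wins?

D

First-place votes: A 0, B 4, C 0, D 8, E 5, F 0.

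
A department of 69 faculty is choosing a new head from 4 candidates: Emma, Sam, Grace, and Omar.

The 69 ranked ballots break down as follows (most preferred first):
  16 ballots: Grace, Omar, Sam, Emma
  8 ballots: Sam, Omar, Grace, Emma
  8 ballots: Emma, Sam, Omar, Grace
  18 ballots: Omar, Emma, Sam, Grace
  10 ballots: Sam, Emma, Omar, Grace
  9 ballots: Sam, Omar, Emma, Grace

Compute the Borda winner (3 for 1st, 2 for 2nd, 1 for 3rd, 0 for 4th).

Emma: 16×0 + 8×0 + 8×3 + 18×2 + 10×2 + 9×1 = 89
Sam: 16×1 + 8×3 + 8×2 + 18×1 + 10×3 + 9×3 = 131
Grace: 16×3 + 8×1 + 8×0 + 18×0 + 10×0 + 9×0 = 56
Omar: 16×2 + 8×2 + 8×1 + 18×3 + 10×1 + 9×2 = 138

Omar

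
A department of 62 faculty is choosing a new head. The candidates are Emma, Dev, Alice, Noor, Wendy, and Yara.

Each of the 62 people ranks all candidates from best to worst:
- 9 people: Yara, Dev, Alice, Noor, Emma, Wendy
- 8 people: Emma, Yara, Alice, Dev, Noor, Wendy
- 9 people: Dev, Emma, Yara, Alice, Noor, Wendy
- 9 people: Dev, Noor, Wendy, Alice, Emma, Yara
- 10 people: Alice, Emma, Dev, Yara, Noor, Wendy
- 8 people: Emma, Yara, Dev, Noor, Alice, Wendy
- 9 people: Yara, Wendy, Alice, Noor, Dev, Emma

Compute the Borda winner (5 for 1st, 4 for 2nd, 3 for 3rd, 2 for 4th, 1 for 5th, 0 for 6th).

Dev

Emma: 9×1 + 8×5 + 9×4 + 9×1 + 10×4 + 8×5 + 9×0 = 174
Dev: 9×4 + 8×2 + 9×5 + 9×5 + 10×3 + 8×3 + 9×1 = 205
Alice: 9×3 + 8×3 + 9×2 + 9×2 + 10×5 + 8×1 + 9×3 = 172
Noor: 9×2 + 8×1 + 9×1 + 9×4 + 10×1 + 8×2 + 9×2 = 115
Wendy: 9×0 + 8×0 + 9×0 + 9×3 + 10×0 + 8×0 + 9×4 = 63
Yara: 9×5 + 8×4 + 9×3 + 9×0 + 10×2 + 8×4 + 9×5 = 201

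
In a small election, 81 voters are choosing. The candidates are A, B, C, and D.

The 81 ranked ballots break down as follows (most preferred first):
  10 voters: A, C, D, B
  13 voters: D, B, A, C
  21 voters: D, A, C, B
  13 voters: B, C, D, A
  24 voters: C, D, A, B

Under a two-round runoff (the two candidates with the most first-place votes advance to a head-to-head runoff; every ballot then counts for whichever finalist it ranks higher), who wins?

C

Round 1 first-place votes: A 10, B 13, C 24, D 34. D and C advance.
Runoff: D is ranked above C on 34 ballots, C above D on 47.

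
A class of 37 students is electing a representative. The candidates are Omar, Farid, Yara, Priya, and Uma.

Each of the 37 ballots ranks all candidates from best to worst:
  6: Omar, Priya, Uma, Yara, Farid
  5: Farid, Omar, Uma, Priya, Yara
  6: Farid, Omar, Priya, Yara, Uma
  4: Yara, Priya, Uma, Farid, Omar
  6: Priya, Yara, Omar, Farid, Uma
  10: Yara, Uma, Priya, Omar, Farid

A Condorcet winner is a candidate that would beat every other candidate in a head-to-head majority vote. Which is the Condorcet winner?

Priya

Priya vs Omar: 20–17
Priya vs Farid: 26–11
Priya vs Yara: 23–14
Priya vs Uma: 22–15
Priya beats every other candidate.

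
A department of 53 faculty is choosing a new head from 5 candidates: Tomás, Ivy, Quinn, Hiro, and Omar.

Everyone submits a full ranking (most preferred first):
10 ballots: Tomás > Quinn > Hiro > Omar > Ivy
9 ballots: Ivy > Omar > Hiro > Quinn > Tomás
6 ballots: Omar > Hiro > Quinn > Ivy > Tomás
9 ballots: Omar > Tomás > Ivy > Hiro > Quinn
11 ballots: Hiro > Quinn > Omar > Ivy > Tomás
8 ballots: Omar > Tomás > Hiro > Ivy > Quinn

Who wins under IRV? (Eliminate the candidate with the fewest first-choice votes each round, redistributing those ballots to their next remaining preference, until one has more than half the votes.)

Round 1: Tomás 10, Ivy 9, Quinn 0, Hiro 11, Omar 23. Quinn eliminated.
Round 2: Tomás 10, Ivy 9, Hiro 11, Omar 23. Ivy eliminated.
Round 3: Tomás 10, Hiro 11, Omar 32. Omar has a majority (≥27).

Omar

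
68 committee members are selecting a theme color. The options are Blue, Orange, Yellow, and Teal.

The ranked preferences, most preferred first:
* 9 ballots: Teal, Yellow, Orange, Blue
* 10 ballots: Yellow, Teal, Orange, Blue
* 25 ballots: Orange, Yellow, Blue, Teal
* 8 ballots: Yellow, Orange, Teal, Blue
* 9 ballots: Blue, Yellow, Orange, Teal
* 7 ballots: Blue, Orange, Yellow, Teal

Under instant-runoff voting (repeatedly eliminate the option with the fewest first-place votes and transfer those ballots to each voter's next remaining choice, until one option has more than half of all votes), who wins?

Yellow

Round 1: Blue 16, Orange 25, Yellow 18, Teal 9. Teal eliminated.
Round 2: Blue 16, Orange 25, Yellow 27. Blue eliminated.
Round 3: Orange 32, Yellow 36. Yellow has a majority (≥35).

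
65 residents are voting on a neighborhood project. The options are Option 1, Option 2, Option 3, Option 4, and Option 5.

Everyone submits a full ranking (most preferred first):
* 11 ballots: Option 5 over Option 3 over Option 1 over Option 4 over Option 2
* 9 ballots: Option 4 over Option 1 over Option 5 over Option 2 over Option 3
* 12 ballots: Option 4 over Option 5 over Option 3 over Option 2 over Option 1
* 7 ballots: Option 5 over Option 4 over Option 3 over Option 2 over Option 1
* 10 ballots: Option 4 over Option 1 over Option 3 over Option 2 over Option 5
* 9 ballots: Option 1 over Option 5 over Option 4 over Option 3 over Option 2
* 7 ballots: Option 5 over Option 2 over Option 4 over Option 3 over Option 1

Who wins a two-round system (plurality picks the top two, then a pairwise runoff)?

Round 1 first-place votes: Option 1 9, Option 2 0, Option 3 0, Option 4 31, Option 5 25. Option 4 and Option 5 advance.
Runoff: Option 4 is ranked above Option 5 on 31 ballots, Option 5 above Option 4 on 34.

Option 5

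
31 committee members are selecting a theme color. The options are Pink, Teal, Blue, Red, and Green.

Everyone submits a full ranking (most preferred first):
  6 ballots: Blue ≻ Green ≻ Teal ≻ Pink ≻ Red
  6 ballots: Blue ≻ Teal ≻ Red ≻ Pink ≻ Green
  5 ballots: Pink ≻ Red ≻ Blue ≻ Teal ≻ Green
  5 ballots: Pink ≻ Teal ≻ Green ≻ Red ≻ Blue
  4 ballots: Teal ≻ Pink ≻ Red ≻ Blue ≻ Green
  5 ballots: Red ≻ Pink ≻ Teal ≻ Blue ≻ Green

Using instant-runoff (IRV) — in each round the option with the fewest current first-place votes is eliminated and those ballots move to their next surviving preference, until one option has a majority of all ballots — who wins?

Pink

Round 1: Pink 10, Teal 4, Blue 12, Red 5, Green 0. Green eliminated.
Round 2: Pink 10, Teal 4, Blue 12, Red 5. Teal eliminated.
Round 3: Pink 14, Blue 12, Red 5. Red eliminated.
Round 4: Pink 19, Blue 12. Pink has a majority (≥16).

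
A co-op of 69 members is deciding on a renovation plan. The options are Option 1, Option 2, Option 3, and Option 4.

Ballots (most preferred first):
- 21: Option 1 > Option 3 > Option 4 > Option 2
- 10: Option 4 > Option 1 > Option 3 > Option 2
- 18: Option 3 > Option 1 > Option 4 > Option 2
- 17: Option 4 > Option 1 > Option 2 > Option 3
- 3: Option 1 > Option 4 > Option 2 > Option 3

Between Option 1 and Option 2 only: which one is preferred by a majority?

Option 1

Option 1 is ranked above Option 2 on 69 ballots; Option 2 above Option 1 on 0.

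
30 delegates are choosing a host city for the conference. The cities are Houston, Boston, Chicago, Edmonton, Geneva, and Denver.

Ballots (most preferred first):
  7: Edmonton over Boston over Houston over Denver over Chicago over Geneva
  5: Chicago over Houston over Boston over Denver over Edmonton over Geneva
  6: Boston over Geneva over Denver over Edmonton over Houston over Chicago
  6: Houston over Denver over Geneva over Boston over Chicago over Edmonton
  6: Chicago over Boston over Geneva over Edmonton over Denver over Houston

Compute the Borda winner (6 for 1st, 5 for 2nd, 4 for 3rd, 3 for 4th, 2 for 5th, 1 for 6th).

Houston: 7×4 + 5×5 + 6×2 + 6×6 + 6×1 = 107
Boston: 7×5 + 5×4 + 6×6 + 6×3 + 6×5 = 139
Chicago: 7×2 + 5×6 + 6×1 + 6×2 + 6×6 = 98
Edmonton: 7×6 + 5×2 + 6×3 + 6×1 + 6×3 = 94
Geneva: 7×1 + 5×1 + 6×5 + 6×4 + 6×4 = 90
Denver: 7×3 + 5×3 + 6×4 + 6×5 + 6×2 = 102

Boston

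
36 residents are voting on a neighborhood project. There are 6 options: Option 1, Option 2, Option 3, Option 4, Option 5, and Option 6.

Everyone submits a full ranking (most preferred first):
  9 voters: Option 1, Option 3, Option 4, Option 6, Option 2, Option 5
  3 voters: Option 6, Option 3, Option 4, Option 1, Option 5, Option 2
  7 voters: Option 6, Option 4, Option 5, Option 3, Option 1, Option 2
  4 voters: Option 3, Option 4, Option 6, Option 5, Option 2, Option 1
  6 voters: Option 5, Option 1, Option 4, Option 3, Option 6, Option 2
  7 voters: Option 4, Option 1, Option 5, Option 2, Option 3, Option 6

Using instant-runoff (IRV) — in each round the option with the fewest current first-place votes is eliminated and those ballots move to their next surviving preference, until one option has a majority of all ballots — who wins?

Option 4

Round 1: Option 1 9, Option 2 0, Option 3 4, Option 4 7, Option 5 6, Option 6 10. Option 2 eliminated.
Round 2: Option 1 9, Option 3 4, Option 4 7, Option 5 6, Option 6 10. Option 3 eliminated.
Round 3: Option 1 9, Option 4 11, Option 5 6, Option 6 10. Option 5 eliminated.
Round 4: Option 1 15, Option 4 11, Option 6 10. Option 6 eliminated.
Round 5: Option 1 15, Option 4 21. Option 4 has a majority (≥19).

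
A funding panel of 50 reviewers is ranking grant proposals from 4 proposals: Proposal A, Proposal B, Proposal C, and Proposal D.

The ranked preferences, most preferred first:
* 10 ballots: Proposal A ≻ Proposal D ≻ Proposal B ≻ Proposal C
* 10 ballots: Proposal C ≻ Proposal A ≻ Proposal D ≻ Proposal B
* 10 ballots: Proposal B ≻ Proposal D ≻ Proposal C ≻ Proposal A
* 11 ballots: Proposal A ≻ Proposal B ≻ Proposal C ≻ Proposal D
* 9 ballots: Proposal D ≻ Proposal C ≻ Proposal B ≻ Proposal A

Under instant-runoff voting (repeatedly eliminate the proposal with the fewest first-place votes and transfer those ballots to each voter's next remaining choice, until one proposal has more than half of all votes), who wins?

Round 1: Proposal A 21, Proposal B 10, Proposal C 10, Proposal D 9. Proposal D eliminated.
Round 2: Proposal A 21, Proposal B 10, Proposal C 19. Proposal B eliminated.
Round 3: Proposal A 21, Proposal C 29. Proposal C has a majority (≥26).

Proposal C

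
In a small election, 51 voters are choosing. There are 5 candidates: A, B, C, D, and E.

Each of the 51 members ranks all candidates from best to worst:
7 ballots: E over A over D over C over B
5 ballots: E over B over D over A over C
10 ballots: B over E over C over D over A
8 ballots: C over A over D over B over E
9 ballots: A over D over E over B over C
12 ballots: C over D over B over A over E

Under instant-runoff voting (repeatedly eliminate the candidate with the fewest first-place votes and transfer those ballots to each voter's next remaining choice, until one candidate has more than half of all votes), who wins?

Round 1: A 9, B 10, C 20, D 0, E 12. D eliminated.
Round 2: A 9, B 10, C 20, E 12. A eliminated.
Round 3: B 10, C 20, E 21. B eliminated.
Round 4: C 20, E 31. E has a majority (≥26).

E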